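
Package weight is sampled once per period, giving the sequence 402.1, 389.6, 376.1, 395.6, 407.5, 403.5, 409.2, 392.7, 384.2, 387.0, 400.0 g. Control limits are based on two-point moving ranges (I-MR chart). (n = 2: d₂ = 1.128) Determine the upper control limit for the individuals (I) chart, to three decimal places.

423.924

X̄ = (402.1 + 389.6 + 376.1 + 395.6 + 407.5 + 403.5 + 409.2 + 392.7 + 384.2 + 387.0 + 400.0) / 11 = 395.2273
Moving ranges: 12.5, 13.5, 19.5, 11.9, 4.0, 5.7, 16.5, 8.5, 2.8, 13.0; M̄R̄ = 107.9000 / 10 = 10.7900
UCL = X̄ + 3·M̄R̄/d₂ = 395.2273 + 3 × 10.7900 / 1.128 = 423.9241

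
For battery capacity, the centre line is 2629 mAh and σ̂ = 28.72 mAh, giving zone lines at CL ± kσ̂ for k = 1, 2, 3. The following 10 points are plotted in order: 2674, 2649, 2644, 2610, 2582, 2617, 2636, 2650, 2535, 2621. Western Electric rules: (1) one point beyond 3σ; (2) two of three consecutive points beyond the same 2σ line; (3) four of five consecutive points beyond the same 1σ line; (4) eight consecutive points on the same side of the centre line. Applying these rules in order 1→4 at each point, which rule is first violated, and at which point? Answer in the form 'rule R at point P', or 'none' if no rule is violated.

rule 1 at point 9

Zone of each point (C = within 1σ̂, B = 1σ̂–2σ̂, A = 2σ̂–3σ̂, * = beyond 3σ̂; sign = side of CL): 1:+B, 2:+C, 3:+C, 4:-C, 5:-B, 6:-C, 7:+C, 8:+C, 9:-*, 10:-C
Rule 1 (one point beyond the 3σ limits) is satisfied at point 9.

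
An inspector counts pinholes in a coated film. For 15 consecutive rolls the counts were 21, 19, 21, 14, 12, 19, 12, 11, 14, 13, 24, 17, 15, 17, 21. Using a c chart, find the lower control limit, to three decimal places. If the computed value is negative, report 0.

c̄ = (21 + 19 + 21 + 14 + 12 + 19 + 12 + 11 + 14 + 13 + 24 + 17 + 15 + 17 + 21) / 15 = 250 / 15 = 16.6667
LCL = c̄ − 3√c̄ = 16.6667 − 3 × 4.0825 = 4.4192

4.419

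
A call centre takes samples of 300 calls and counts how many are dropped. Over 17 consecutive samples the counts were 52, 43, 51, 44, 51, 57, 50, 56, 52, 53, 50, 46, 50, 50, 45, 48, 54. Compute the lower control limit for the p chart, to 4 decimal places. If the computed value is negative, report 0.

0.1024

p̄ = Σdᵢ / (k·n) = 852 / (17 × 300) = 0.16706
LCL = p̄ − 3·√(p̄(1−p̄)/n) = 0.16706 − 3 × 0.02154 = 0.10245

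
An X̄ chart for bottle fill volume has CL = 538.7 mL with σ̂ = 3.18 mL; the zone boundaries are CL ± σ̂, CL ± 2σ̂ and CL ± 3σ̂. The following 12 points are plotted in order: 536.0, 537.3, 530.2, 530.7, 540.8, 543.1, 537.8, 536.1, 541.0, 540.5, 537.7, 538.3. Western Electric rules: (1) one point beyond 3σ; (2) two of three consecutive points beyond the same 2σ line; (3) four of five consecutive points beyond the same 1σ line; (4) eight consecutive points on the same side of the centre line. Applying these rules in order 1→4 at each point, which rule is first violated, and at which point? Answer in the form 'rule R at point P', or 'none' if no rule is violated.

Zone of each point (C = within 1σ̂, B = 1σ̂–2σ̂, A = 2σ̂–3σ̂, * = beyond 3σ̂; sign = side of CL): 1:-C, 2:-C, 3:-A, 4:-A, 5:+C, 6:+B, 7:-C, 8:-C, 9:+C, 10:+C, 11:-C, 12:-C
Rule 2 (two of three consecutive points beyond the same 2σ limit) is satisfied at point 4.

rule 2 at point 4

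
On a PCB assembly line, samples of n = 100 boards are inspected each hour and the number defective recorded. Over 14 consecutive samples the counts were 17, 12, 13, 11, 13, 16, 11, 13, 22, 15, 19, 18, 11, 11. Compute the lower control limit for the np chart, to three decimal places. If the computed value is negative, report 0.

p̄ = Σdᵢ / (k·n) = 202 / (14 × 100) = 0.14429
LCL = np̄ − 3·√(np̄(1−p̄)) = 14.4286 − 3 × 3.5138 = 3.8872

3.887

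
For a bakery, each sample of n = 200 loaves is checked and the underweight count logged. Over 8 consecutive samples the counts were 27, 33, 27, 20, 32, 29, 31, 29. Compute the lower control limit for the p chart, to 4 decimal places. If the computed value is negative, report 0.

p̄ = Σdᵢ / (k·n) = 228 / (8 × 200) = 0.14250
LCL = p̄ − 3·√(p̄(1−p̄)/n) = 0.14250 − 3 × 0.02472 = 0.06835

0.0683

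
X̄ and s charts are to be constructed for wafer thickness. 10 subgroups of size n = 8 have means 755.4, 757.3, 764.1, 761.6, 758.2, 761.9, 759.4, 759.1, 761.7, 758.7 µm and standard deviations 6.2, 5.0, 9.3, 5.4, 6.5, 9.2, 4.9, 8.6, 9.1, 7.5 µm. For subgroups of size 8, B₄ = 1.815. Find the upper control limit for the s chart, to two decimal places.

s̄ = (6.2 + 5.0 + 9.3 + 5.4 + 6.5 + 9.2 + 4.9 + 8.6 + 9.1 + 7.5) / 10 = 7.1700
UCL_s = B₄·s̄ = 1.815 × 7.1700 = 13.0135

13.01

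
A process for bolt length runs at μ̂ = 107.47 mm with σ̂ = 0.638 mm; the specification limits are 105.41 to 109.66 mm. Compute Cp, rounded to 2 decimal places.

1.11

Cp = (USL − LSL) / (6σ̂) = (109.66 − 105.41) / (6 × 0.638) = 4.2500 / 3.8280 = 1.1102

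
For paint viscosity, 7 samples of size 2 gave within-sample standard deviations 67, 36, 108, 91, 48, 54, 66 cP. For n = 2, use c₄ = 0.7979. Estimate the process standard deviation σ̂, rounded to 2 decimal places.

84.15

s̄ = (67 + 36 + 108 + 91 + 48 + 54 + 66) / 7 = 67.1429
σ̂ = s̄ / c₄ = 67.1429 / 0.7979 = 84.1495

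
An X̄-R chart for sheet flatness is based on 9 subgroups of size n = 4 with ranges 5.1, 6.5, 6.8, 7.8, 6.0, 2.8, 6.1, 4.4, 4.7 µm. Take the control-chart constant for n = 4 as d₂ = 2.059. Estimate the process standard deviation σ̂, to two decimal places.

R̄ = (5.1 + 6.5 + 6.8 + 7.8 + 6.0 + 2.8 + 6.1 + 4.4 + 4.7) / 9 = 5.5778
σ̂ = R̄ / d₂ = 5.5778 / 2.059 = 2.7090

2.71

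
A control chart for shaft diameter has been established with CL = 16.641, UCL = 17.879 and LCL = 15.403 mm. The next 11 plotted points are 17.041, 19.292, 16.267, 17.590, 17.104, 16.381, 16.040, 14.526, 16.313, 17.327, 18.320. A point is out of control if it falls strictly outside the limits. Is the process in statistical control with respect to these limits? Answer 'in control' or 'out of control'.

out of control

Compare each point to [15.403, 17.879]: sample 2 = 19.292 > UCL; sample 8 = 14.526 < LCL; sample 11 = 18.320 > UCL.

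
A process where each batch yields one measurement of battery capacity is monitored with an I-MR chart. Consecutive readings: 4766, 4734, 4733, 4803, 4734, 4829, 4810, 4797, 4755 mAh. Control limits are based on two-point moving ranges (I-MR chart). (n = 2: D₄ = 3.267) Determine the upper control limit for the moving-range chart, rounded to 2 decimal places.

139.26

Moving ranges: 32, 1, 70, 69, 95, 19, 13, 42; M̄R̄ = 341.0000 / 8 = 42.6250
UCL_MR = D₄·M̄R̄ = 3.267 × 42.6250 = 139.2559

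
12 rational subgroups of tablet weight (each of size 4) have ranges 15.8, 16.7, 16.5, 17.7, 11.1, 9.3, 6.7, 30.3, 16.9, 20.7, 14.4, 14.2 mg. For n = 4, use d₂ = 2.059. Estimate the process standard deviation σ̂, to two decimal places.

R̄ = (15.8 + 16.7 + 16.5 + 17.7 + 11.1 + 9.3 + 6.7 + 30.3 + 16.9 + 20.7 + 14.4 + 14.2) / 12 = 15.8583
σ̂ = R̄ / d₂ = 15.8583 / 2.059 = 7.7020

7.70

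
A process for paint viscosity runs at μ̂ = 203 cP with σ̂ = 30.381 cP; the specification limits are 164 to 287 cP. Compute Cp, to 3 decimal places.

Cp = (USL − LSL) / (6σ̂) = (287 − 164) / (6 × 30.381) = 123.0000 / 182.2860 = 0.6748

0.675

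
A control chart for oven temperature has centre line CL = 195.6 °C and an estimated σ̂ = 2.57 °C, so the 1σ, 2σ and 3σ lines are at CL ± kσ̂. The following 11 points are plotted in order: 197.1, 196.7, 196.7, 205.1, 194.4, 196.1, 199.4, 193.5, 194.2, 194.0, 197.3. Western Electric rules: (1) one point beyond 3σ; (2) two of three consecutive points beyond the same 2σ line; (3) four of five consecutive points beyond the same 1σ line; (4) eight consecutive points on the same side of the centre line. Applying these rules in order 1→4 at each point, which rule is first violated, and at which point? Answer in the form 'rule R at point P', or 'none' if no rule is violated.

rule 1 at point 4

Zone of each point (C = within 1σ̂, B = 1σ̂–2σ̂, A = 2σ̂–3σ̂, * = beyond 3σ̂; sign = side of CL): 1:+C, 2:+C, 3:+C, 4:+*, 5:-C, 6:+C, 7:+B, 8:-C, 9:-C, 10:-C, 11:+C
Rule 1 (one point beyond the 3σ limits) is satisfied at point 4.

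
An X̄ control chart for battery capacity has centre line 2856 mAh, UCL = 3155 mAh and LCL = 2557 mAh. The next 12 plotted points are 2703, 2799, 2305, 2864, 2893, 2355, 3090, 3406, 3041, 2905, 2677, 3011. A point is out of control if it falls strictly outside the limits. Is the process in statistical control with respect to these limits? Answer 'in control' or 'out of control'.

out of control

Compare each point to [2557, 3155]: sample 3 = 2305 < LCL; sample 6 = 2355 < LCL; sample 8 = 3406 > UCL.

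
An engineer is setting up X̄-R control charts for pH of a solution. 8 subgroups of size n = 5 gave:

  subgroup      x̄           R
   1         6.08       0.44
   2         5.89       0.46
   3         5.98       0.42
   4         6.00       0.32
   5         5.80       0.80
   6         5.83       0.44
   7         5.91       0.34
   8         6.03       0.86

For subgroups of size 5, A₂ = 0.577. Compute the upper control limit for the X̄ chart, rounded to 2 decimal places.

X̄̄ = (6.08 + 5.89 + 5.98 + 6.00 + 5.80 + 5.83 + 5.91 + 6.03) / 8 = 47.5200 / 8 = 5.9400
R̄ = (0.44 + 0.46 + 0.42 + 0.32 + 0.80 + 0.44 + 0.34 + 0.86) / 8 = 4.0800 / 8 = 0.5100
UCL = X̄̄ + A₂·R̄ = 5.9400 + 0.577 × 0.5100 = 6.2343

6.23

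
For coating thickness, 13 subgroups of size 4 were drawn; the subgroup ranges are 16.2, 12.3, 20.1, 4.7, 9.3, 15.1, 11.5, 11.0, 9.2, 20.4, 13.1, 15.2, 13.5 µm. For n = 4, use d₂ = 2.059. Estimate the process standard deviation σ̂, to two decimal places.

R̄ = (16.2 + 12.3 + 20.1 + 4.7 + 9.3 + 15.1 + 11.5 + 11.0 + 9.2 + 20.4 + 13.1 + 15.2 + 13.5) / 13 = 13.2000
σ̂ = R̄ / d₂ = 13.2000 / 2.059 = 6.4109

6.41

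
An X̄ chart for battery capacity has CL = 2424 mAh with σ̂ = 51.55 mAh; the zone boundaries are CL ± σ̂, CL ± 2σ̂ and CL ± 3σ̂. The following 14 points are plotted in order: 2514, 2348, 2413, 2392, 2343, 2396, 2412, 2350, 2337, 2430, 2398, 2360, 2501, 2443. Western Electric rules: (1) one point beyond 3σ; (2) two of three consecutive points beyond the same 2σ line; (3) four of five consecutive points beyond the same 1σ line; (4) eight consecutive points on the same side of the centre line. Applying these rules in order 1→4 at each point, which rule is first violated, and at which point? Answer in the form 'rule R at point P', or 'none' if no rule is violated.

rule 4 at point 9

Zone of each point (C = within 1σ̂, B = 1σ̂–2σ̂, A = 2σ̂–3σ̂, * = beyond 3σ̂; sign = side of CL): 1:+B, 2:-B, 3:-C, 4:-C, 5:-B, 6:-C, 7:-C, 8:-B, 9:-B, 10:+C, 11:-C, 12:-B, 13:+B, 14:+C
Rule 4 (eight consecutive points on the same side of the centre line) is satisfied at point 9.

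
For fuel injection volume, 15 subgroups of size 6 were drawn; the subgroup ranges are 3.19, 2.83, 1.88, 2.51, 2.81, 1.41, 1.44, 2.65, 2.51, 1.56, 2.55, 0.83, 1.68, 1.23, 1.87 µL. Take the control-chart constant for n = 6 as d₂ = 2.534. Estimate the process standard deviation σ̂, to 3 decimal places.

0.814

R̄ = (3.19 + 2.83 + 1.88 + 2.51 + 2.81 + 1.41 + 1.44 + 2.65 + 2.51 + 1.56 + 2.55 + 0.83 + 1.68 + 1.23 + 1.87) / 15 = 2.0633
σ̂ = R̄ / d₂ = 2.0633 / 2.534 = 0.8143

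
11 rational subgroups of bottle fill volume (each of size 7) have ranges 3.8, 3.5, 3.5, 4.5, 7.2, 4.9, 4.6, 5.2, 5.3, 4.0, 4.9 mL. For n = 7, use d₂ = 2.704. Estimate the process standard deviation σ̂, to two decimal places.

1.73

R̄ = (3.8 + 3.5 + 3.5 + 4.5 + 7.2 + 4.9 + 4.6 + 5.2 + 5.3 + 4.0 + 4.9) / 11 = 4.6727
σ̂ = R̄ / d₂ = 4.6727 / 2.704 = 1.7281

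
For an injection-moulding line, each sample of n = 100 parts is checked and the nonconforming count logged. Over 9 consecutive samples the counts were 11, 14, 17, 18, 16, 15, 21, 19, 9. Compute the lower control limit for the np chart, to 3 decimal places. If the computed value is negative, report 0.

4.683

p̄ = Σdᵢ / (k·n) = 140 / (9 × 100) = 0.15556
LCL = np̄ − 3·√(np̄(1−p̄)) = 15.5556 − 3 × 3.6243 = 4.6826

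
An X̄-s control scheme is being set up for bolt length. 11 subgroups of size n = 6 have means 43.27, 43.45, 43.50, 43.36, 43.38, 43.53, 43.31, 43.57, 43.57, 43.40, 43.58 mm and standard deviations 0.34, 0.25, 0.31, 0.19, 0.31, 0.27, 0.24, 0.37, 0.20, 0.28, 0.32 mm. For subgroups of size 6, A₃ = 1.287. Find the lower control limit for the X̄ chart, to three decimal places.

43.087

X̄̄ = (43.27 + 43.45 + 43.50 + 43.36 + 43.38 + 43.53 + 43.31 + 43.57 + 43.57 + 43.40 + 43.58) / 11 = 43.4473
s̄ = (0.34 + 0.25 + 0.31 + 0.19 + 0.31 + 0.27 + 0.24 + 0.37 + 0.20 + 0.28 + 0.32) / 11 = 0.2800
LCL = X̄̄ − A₃·s̄ = 43.4473 − 1.287 × 0.2800 = 43.0869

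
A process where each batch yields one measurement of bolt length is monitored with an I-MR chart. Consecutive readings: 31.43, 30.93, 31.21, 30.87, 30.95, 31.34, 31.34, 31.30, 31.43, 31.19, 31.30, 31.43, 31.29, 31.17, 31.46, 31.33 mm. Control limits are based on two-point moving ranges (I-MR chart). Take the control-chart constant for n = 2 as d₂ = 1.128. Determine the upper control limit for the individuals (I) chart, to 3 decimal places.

31.766

X̄ = (31.43 + 30.93 + 31.21 + 30.87 + 30.95 + 31.34 + 31.34 + 31.30 + 31.43 + 31.19 + 31.30 + 31.43 + 31.29 + 31.17 + 31.46 + 31.33) / 16 = 31.2481
Moving ranges: 0.50, 0.28, 0.34, 0.08, 0.39, 0.00, 0.04, 0.13, 0.24, 0.11, 0.13, 0.14, 0.12, 0.29, 0.13; M̄R̄ = 2.9200 / 15 = 0.1947
UCL = X̄ + 3·M̄R̄/d₂ = 31.2481 + 3 × 0.1947 / 1.128 = 31.7659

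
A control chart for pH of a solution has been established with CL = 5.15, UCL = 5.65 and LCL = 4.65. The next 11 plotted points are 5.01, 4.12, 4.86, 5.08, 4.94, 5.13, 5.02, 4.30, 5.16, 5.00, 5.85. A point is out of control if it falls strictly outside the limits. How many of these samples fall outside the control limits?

Compare each point to [4.65, 5.65]: sample 2 = 4.12 < LCL; sample 8 = 4.30 < LCL; sample 11 = 5.85 > UCL.

3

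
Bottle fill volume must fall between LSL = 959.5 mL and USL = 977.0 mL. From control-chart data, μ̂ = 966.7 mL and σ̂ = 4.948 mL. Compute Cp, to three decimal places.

0.589

Cp = (USL − LSL) / (6σ̂) = (977.0 − 959.5) / (6 × 4.948) = 17.5000 / 29.6880 = 0.5895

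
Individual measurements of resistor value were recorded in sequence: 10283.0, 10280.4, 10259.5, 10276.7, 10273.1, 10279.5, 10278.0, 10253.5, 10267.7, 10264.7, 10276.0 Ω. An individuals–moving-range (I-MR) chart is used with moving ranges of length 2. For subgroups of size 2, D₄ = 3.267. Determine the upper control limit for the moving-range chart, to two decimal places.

Moving ranges: 2.6, 20.9, 17.2, 3.6, 6.4, 1.5, 24.5, 14.2, 3.0, 11.3; M̄R̄ = 105.2000 / 10 = 10.5200
UCL_MR = D₄·M̄R̄ = 3.267 × 10.5200 = 34.3688

34.37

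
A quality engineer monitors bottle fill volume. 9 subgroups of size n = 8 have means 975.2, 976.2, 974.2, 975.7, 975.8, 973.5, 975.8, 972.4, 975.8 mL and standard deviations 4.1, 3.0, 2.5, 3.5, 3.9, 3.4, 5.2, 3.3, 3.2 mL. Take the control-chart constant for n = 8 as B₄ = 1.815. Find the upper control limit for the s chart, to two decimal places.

6.47

s̄ = (4.1 + 3.0 + 2.5 + 3.5 + 3.9 + 3.4 + 5.2 + 3.3 + 3.2) / 9 = 3.5667
UCL_s = B₄·s̄ = 1.815 × 3.5667 = 6.4735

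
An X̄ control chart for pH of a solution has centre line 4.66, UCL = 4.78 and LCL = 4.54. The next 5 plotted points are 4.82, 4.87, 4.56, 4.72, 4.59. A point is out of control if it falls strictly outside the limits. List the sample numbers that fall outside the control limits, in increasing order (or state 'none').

1, 2

Compare each point to [4.54, 4.78]: sample 1 = 4.82 > UCL; sample 2 = 4.87 > UCL.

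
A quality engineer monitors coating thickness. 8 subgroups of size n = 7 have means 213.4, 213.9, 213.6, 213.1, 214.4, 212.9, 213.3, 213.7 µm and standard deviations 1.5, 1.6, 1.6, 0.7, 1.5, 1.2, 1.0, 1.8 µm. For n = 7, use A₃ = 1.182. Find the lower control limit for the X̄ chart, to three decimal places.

X̄̄ = (213.4 + 213.9 + 213.6 + 213.1 + 214.4 + 212.9 + 213.3 + 213.7) / 8 = 213.5375
s̄ = (1.5 + 1.6 + 1.6 + 0.7 + 1.5 + 1.2 + 1.0 + 1.8) / 8 = 1.3625
LCL = X̄̄ − A₃·s̄ = 213.5375 − 1.182 × 1.3625 = 211.9270

211.927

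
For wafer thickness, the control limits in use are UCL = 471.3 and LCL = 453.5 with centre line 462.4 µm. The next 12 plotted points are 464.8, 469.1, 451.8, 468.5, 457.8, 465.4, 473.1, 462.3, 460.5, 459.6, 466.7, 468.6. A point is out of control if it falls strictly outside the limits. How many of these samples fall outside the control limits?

Compare each point to [453.5, 471.3]: sample 3 = 451.8 < LCL; sample 7 = 473.1 > UCL.

2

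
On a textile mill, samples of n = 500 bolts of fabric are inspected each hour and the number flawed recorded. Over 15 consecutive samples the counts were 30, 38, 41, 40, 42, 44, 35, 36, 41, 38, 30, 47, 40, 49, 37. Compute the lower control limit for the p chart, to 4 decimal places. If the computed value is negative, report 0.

0.0423

p̄ = Σdᵢ / (k·n) = 588 / (15 × 500) = 0.07840
LCL = p̄ − 3·√(p̄(1−p̄)/n) = 0.07840 − 3 × 0.01202 = 0.04234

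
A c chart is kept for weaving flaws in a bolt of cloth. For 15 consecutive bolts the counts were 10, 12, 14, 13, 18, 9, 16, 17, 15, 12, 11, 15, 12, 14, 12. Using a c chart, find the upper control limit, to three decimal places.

24.288

c̄ = (10 + 12 + 14 + 13 + 18 + 9 + 16 + 17 + 15 + 12 + 11 + 15 + 12 + 14 + 12) / 15 = 200 / 15 = 13.3333
UCL = c̄ + 3√c̄ = 13.3333 + 3 × √13.3333 = 13.3333 + 3 × 3.6515 = 24.2878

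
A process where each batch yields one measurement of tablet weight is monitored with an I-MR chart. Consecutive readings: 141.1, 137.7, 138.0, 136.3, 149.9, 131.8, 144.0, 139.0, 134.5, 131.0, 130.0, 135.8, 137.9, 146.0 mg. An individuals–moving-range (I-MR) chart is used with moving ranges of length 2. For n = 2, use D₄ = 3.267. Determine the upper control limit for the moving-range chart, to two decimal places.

19.93

Moving ranges: 3.4, 0.3, 1.7, 13.6, 18.1, 12.2, 5.0, 4.5, 3.5, 1.0, 5.8, 2.1, 8.1; M̄R̄ = 79.3000 / 13 = 6.1000
UCL_MR = D₄·M̄R̄ = 3.267 × 6.1000 = 19.9287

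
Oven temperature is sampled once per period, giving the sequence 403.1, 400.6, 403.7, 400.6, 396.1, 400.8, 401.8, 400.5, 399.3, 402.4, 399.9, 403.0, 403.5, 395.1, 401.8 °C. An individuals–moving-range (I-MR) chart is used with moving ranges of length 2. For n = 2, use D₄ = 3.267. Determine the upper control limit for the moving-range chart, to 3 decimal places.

Moving ranges: 2.5, 3.1, 3.1, 4.5, 4.7, 1.0, 1.3, 1.2, 3.1, 2.5, 3.1, 0.5, 8.4, 6.7; M̄R̄ = 45.7000 / 14 = 3.2643
UCL_MR = D₄·M̄R̄ = 3.267 × 3.2643 = 10.6644

10.664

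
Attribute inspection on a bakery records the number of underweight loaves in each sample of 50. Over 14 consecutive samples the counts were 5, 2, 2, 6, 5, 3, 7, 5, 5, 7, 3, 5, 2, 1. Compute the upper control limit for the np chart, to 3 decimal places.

p̄ = Σdᵢ / (k·n) = 58 / (14 × 50) = 0.08286
UCL = np̄ + 3·√(np̄(1−p̄)) = 4.1429 + 3 × √(4.1429×0.91714) = 4.1429 + 3 × 1.9493 = 9.9906

9.991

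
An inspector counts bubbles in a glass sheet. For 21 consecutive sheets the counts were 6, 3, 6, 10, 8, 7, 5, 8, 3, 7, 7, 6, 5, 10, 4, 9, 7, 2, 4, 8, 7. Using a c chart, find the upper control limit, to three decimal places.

13.807

c̄ = (6 + 3 + 6 + 10 + 8 + 7 + 5 + 8 + 3 + 7 + 7 + 6 + 5 + 10 + 4 + 9 + 7 + 2 + 4 + 8 + 7) / 21 = 132 / 21 = 6.2857
UCL = c̄ + 3√c̄ = 6.2857 + 3 × √6.2857 = 6.2857 + 3 × 2.5071 = 13.8071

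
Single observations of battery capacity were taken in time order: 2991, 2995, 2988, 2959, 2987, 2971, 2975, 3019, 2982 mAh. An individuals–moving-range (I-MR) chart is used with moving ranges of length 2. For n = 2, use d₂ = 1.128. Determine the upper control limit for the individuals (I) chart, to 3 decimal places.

X̄ = (2991 + 2995 + 2988 + 2959 + 2987 + 2971 + 2975 + 3019 + 2982) / 9 = 2985.2222
Moving ranges: 4, 7, 29, 28, 16, 4, 44, 37; M̄R̄ = 169.0000 / 8 = 21.1250
UCL = X̄ + 3·M̄R̄/d₂ = 2985.2222 + 3 × 21.1250 / 1.128 = 3041.4057

3041.406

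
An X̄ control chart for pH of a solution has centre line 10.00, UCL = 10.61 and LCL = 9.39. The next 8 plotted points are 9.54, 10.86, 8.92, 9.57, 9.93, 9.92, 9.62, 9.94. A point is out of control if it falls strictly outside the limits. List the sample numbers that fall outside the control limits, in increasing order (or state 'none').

Compare each point to [9.39, 10.61]: sample 2 = 10.86 > UCL; sample 3 = 8.92 < LCL.

2, 3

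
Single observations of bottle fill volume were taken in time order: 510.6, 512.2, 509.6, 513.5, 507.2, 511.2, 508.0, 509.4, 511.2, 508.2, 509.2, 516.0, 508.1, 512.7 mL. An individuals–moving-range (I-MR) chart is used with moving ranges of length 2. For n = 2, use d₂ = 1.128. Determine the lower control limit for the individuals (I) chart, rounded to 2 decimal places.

X̄ = (510.6 + 512.2 + 509.6 + 513.5 + 507.2 + 511.2 + 508.0 + 509.4 + 511.2 + 508.2 + 509.2 + 516.0 + 508.1 + 512.7) / 14 = 510.5071
Moving ranges: 1.6, 2.6, 3.9, 6.3, 4.0, 3.2, 1.4, 1.8, 3.0, 1.0, 6.8, 7.9, 4.6; M̄R̄ = 48.1000 / 13 = 3.7000
LCL = X̄ − 3·M̄R̄/d₂ = 510.5071 − 3 × 3.7000 / 1.128 = 500.6667

500.67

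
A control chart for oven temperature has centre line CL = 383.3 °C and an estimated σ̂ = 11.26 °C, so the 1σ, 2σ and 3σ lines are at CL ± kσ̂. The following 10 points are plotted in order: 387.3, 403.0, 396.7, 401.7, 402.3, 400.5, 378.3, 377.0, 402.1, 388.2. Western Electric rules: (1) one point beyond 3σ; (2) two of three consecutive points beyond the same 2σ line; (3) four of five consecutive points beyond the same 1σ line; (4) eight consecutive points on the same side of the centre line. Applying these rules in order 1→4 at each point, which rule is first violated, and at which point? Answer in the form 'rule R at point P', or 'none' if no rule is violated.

rule 3 at point 5

Zone of each point (C = within 1σ̂, B = 1σ̂–2σ̂, A = 2σ̂–3σ̂, * = beyond 3σ̂; sign = side of CL): 1:+C, 2:+B, 3:+B, 4:+B, 5:+B, 6:+B, 7:-C, 8:-C, 9:+B, 10:+C
Rule 3 (four of five consecutive points beyond the same 1σ limit) is satisfied at point 5.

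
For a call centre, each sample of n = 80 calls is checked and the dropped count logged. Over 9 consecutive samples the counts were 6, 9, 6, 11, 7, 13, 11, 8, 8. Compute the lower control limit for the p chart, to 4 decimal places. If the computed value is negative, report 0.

p̄ = Σdᵢ / (k·n) = 79 / (9 × 80) = 0.10972
LCL = p̄ − 3·√(p̄(1−p̄)/n) = 0.10972 − 3 × 0.03494 = 0.00489

0.0049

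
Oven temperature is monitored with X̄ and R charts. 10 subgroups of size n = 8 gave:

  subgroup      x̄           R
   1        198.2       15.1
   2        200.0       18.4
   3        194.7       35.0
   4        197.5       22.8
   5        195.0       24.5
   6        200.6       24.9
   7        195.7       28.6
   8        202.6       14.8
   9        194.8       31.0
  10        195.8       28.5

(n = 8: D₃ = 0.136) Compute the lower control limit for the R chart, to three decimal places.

R̄ = (15.1 + 18.4 + 35.0 + 22.8 + 24.5 + 24.9 + 28.6 + 14.8 + 31.0 + 28.5) / 10 = 243.6000 / 10 = 24.3600
LCL_R = D₃·R̄ = 0.136 × 24.3600 = 3.3130

3.313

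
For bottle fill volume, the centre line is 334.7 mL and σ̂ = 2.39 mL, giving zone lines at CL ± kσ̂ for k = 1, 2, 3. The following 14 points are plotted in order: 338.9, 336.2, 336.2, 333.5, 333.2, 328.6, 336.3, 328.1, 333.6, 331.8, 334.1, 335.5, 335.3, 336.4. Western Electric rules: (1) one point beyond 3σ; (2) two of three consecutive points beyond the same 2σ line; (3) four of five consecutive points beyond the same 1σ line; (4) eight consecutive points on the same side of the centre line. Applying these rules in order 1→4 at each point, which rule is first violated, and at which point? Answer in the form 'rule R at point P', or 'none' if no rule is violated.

rule 2 at point 8

Zone of each point (C = within 1σ̂, B = 1σ̂–2σ̂, A = 2σ̂–3σ̂, * = beyond 3σ̂; sign = side of CL): 1:+B, 2:+C, 3:+C, 4:-C, 5:-C, 6:-A, 7:+C, 8:-A, 9:-C, 10:-B, 11:-C, 12:+C, 13:+C, 14:+C
Rule 2 (two of three consecutive points beyond the same 2σ limit) is satisfied at point 8.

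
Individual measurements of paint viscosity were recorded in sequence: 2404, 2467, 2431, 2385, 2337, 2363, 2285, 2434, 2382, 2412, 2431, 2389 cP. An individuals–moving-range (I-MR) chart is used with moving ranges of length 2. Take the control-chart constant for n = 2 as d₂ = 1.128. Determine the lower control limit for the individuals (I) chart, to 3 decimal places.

X̄ = (2404 + 2467 + 2431 + 2385 + 2337 + 2363 + 2285 + 2434 + 2382 + 2412 + 2431 + 2389) / 12 = 2393.3333
Moving ranges: 63, 36, 46, 48, 26, 78, 149, 52, 30, 19, 42; M̄R̄ = 589.0000 / 11 = 53.5455
LCL = X̄ − 3·M̄R̄/d₂ = 2393.3333 − 3 × 53.5455 / 1.128 = 2250.9252

2250.925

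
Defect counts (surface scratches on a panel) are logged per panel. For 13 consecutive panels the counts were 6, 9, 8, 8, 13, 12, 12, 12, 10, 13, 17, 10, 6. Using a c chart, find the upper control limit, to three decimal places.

c̄ = (6 + 9 + 8 + 8 + 13 + 12 + 12 + 12 + 10 + 13 + 17 + 10 + 6) / 13 = 136 / 13 = 10.4615
UCL = c̄ + 3√c̄ = 10.4615 + 3 × √10.4615 = 10.4615 + 3 × 3.2344 = 20.1648

20.165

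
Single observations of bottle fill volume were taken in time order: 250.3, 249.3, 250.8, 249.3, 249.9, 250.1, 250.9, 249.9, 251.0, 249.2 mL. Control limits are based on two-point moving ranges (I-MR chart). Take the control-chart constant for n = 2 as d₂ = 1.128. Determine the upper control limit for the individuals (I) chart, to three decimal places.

X̄ = (250.3 + 249.3 + 250.8 + 249.3 + 249.9 + 250.1 + 250.9 + 249.9 + 251.0 + 249.2) / 10 = 250.0700
Moving ranges: 1.0, 1.5, 1.5, 0.6, 0.2, 0.8, 1.0, 1.1, 1.8; M̄R̄ = 9.5000 / 9 = 1.0556
UCL = X̄ + 3·M̄R̄/d₂ = 250.0700 + 3 × 1.0556 / 1.128 = 252.8773

252.877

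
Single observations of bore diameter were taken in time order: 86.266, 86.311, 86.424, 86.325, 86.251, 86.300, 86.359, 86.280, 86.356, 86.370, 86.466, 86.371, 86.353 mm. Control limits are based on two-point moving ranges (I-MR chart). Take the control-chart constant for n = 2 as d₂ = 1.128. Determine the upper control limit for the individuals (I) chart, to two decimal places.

X̄ = (86.266 + 86.311 + 86.424 + 86.325 + 86.251 + 86.300 + 86.359 + 86.280 + 86.356 + 86.370 + 86.466 + 86.371 + 86.353) / 13 = 86.3409
Moving ranges: 0.045, 0.113, 0.099, 0.074, 0.049, 0.059, 0.079, 0.076, 0.014, 0.096, 0.095, 0.018; M̄R̄ = 0.8170 / 12 = 0.0681
UCL = X̄ + 3·M̄R̄/d₂ = 86.3409 + 3 × 0.0681 / 1.128 = 86.5220

86.52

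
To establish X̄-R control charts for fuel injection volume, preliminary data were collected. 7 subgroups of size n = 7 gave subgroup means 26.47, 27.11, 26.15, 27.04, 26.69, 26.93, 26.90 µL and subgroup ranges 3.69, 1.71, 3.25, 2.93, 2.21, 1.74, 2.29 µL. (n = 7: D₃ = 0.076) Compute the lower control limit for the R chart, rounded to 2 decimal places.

0.19

R̄ = (3.69 + 1.71 + 3.25 + 2.93 + 2.21 + 1.74 + 2.29) / 7 = 17.8200 / 7 = 2.5457
LCL_R = D₃·R̄ = 0.076 × 2.5457 = 0.1935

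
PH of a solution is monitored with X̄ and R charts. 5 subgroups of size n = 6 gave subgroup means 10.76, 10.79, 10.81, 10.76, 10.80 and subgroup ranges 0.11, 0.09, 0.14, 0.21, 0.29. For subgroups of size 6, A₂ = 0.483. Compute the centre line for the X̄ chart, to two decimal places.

X̄̄ = (10.76 + 10.79 + 10.81 + 10.76 + 10.80) / 5 = 53.9200 / 5 = 10.7840
CL = X̄̄ = 10.7840

10.78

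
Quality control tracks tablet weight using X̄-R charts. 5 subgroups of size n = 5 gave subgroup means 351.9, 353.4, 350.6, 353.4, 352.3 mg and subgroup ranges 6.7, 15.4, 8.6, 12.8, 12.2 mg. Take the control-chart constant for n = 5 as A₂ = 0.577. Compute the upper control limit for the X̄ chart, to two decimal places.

X̄̄ = (351.9 + 353.4 + 350.6 + 353.4 + 352.3) / 5 = 1761.6000 / 5 = 352.3200
R̄ = (6.7 + 15.4 + 8.6 + 12.8 + 12.2) / 5 = 55.7000 / 5 = 11.1400
UCL = X̄̄ + A₂·R̄ = 352.3200 + 0.577 × 11.1400 = 358.7478

358.75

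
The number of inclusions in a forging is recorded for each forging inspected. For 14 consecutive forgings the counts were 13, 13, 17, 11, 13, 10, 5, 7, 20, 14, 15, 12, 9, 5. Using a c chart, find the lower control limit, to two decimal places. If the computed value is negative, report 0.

c̄ = (13 + 13 + 17 + 11 + 13 + 10 + 5 + 7 + 20 + 14 + 15 + 12 + 9 + 5) / 14 = 164 / 14 = 11.7143
LCL = c̄ − 3√c̄ = 11.7143 − 3 × 3.4226 = 1.4464

1.45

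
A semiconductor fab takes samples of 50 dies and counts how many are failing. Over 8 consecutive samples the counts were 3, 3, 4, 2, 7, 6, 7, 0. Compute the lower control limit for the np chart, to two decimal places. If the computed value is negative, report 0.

0.00

p̄ = Σdᵢ / (k·n) = 32 / (8 × 50) = 0.08000
LCL = np̄ − 3·√(np̄(1−p̄)) = 4.0000 − 3 × 1.9183 = -1.7550 → 0 (negative, so LCL = 0)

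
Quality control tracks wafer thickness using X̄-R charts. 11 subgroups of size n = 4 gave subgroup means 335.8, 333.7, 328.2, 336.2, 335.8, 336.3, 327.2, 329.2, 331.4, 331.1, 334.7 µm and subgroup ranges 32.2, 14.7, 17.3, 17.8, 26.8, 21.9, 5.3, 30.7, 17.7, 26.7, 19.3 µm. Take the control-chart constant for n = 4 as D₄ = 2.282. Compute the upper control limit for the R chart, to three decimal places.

47.798

R̄ = (32.2 + 14.7 + 17.3 + 17.8 + 26.8 + 21.9 + 5.3 + 30.7 + 17.7 + 26.7 + 19.3) / 11 = 230.4000 / 11 = 20.9455
UCL_R = D₄·R̄ = 2.282 × 20.9455 = 47.7975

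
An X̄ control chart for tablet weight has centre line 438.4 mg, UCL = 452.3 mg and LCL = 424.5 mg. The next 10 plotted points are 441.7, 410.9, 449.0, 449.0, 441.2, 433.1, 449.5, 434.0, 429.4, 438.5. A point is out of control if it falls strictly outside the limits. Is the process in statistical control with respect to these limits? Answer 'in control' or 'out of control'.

out of control

Compare each point to [424.5, 452.3]: sample 2 = 410.9 < LCL.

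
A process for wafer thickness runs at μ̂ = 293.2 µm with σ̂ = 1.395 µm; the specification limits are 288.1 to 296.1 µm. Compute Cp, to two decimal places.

Cp = (USL − LSL) / (6σ̂) = (296.1 − 288.1) / (6 × 1.395) = 8.0000 / 8.3700 = 0.9558

0.96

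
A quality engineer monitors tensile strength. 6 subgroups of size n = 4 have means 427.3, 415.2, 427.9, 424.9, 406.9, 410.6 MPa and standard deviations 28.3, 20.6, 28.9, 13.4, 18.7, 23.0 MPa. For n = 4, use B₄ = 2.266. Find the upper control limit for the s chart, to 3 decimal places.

50.192

s̄ = (28.3 + 20.6 + 28.9 + 13.4 + 18.7 + 23.0) / 6 = 22.1500
UCL_s = B₄·s̄ = 2.266 × 22.1500 = 50.1919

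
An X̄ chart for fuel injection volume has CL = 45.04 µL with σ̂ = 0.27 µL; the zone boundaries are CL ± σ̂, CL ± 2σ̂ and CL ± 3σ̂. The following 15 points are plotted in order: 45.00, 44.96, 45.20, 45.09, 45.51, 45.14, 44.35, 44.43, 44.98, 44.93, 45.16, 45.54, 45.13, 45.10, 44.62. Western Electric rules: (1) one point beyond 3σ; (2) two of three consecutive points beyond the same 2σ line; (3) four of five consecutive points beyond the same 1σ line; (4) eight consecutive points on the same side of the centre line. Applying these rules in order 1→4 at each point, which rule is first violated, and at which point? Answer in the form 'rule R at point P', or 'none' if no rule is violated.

rule 2 at point 8

Zone of each point (C = within 1σ̂, B = 1σ̂–2σ̂, A = 2σ̂–3σ̂, * = beyond 3σ̂; sign = side of CL): 1:-C, 2:-C, 3:+C, 4:+C, 5:+B, 6:+C, 7:-A, 8:-A, 9:-C, 10:-C, 11:+C, 12:+B, 13:+C, 14:+C, 15:-B
Rule 2 (two of three consecutive points beyond the same 2σ limit) is satisfied at point 8.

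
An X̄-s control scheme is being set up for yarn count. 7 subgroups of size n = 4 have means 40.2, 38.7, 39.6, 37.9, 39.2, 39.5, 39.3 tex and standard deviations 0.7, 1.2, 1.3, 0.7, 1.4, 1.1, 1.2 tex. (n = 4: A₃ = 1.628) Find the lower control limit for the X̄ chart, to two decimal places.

X̄̄ = (40.2 + 38.7 + 39.6 + 37.9 + 39.2 + 39.5 + 39.3) / 7 = 39.2000
s̄ = (0.7 + 1.2 + 1.3 + 0.7 + 1.4 + 1.1 + 1.2) / 7 = 1.0857
LCL = X̄̄ − A₃·s̄ = 39.2000 − 1.628 × 1.0857 = 37.4325

37.43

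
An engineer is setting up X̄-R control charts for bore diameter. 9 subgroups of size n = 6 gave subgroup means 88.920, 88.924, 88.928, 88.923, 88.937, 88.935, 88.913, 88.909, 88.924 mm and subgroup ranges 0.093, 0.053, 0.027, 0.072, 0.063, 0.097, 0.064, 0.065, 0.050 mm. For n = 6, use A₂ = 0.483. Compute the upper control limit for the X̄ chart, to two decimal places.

88.96

X̄̄ = (88.920 + 88.924 + 88.928 + 88.923 + 88.937 + 88.935 + 88.913 + 88.909 + 88.924) / 9 = 800.3130 / 9 = 88.9237
R̄ = (0.093 + 0.053 + 0.027 + 0.072 + 0.063 + 0.097 + 0.064 + 0.065 + 0.050) / 9 = 0.5840 / 9 = 0.0649
UCL = X̄̄ + A₂·R̄ = 88.9237 + 0.483 × 0.0649 = 88.9550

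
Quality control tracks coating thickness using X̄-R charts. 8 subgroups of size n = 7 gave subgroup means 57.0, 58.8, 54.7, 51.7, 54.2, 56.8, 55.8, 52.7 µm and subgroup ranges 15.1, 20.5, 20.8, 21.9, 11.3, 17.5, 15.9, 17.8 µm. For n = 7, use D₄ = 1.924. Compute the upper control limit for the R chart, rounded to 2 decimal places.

33.86

R̄ = (15.1 + 20.5 + 20.8 + 21.9 + 11.3 + 17.5 + 15.9 + 17.8) / 8 = 140.8000 / 8 = 17.6000
UCL_R = D₄·R̄ = 1.924 × 17.6000 = 33.8624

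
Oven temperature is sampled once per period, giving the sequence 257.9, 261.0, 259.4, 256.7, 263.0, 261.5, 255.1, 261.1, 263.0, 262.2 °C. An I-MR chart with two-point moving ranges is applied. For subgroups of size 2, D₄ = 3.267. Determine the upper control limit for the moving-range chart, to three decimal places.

10.999

Moving ranges: 3.1, 1.6, 2.7, 6.3, 1.5, 6.4, 6.0, 1.9, 0.8; M̄R̄ = 30.3000 / 9 = 3.3667
UCL_MR = D₄·M̄R̄ = 3.267 × 3.3667 = 10.9989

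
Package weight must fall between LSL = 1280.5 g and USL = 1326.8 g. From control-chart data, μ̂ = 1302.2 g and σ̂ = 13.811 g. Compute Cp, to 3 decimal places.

Cp = (USL − LSL) / (6σ̂) = (1326.8 − 1280.5) / (6 × 13.811) = 46.3000 / 82.8660 = 0.5587

0.559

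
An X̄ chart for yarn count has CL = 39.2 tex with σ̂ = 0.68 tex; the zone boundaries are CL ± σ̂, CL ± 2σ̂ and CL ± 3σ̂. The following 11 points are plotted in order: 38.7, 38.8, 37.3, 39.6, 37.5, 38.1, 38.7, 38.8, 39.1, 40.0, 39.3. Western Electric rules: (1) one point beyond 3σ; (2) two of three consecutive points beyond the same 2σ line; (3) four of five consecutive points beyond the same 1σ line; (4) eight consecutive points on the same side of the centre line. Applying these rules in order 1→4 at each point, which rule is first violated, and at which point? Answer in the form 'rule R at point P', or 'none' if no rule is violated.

Zone of each point (C = within 1σ̂, B = 1σ̂–2σ̂, A = 2σ̂–3σ̂, * = beyond 3σ̂; sign = side of CL): 1:-C, 2:-C, 3:-A, 4:+C, 5:-A, 6:-B, 7:-C, 8:-C, 9:-C, 10:+B, 11:+C
Rule 2 (two of three consecutive points beyond the same 2σ limit) is satisfied at point 5.

rule 2 at point 5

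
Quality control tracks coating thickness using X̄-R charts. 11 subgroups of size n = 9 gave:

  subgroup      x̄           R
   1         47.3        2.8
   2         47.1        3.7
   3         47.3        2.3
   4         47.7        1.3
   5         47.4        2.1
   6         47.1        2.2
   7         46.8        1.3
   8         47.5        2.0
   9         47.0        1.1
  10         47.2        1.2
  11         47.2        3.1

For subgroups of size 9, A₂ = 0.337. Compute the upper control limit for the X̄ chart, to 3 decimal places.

X̄̄ = (47.3 + 47.1 + 47.3 + 47.7 + 47.4 + 47.1 + 46.8 + 47.5 + 47.0 + 47.2 + 47.2) / 11 = 519.6000 / 11 = 47.2364
R̄ = (2.8 + 3.7 + 2.3 + 1.3 + 2.1 + 2.2 + 1.3 + 2.0 + 1.1 + 1.2 + 3.1) / 11 = 23.1000 / 11 = 2.1000
UCL = X̄̄ + A₂·R̄ = 47.2364 + 0.337 × 2.1000 = 47.9441

47.944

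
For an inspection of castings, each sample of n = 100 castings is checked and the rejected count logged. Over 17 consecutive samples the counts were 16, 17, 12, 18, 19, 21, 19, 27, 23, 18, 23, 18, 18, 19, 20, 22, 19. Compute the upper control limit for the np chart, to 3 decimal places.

p̄ = Σdᵢ / (k·n) = 329 / (17 × 100) = 0.19353
UCL = np̄ + 3·√(np̄(1−p̄)) = 19.3529 + 3 × √(19.3529×0.80647) = 19.3529 + 3 × 3.9506 = 31.2049

31.205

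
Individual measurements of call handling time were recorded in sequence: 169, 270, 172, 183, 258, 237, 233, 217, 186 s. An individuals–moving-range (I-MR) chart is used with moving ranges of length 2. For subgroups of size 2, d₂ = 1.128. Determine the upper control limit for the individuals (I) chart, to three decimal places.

332.572

X̄ = (169 + 270 + 172 + 183 + 258 + 237 + 233 + 217 + 186) / 9 = 213.8889
Moving ranges: 101, 98, 11, 75, 21, 4, 16, 31; M̄R̄ = 357.0000 / 8 = 44.6250
UCL = X̄ + 3·M̄R̄/d₂ = 213.8889 + 3 × 44.6250 / 1.128 = 332.5724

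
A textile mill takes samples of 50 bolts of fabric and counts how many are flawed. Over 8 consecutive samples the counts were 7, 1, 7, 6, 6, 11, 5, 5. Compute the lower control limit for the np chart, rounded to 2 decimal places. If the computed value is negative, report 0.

0.00

p̄ = Σdᵢ / (k·n) = 48 / (8 × 50) = 0.12000
LCL = np̄ − 3·√(np̄(1−p̄)) = 6.0000 − 3 × 2.2978 = -0.8935 → 0 (negative, so LCL = 0)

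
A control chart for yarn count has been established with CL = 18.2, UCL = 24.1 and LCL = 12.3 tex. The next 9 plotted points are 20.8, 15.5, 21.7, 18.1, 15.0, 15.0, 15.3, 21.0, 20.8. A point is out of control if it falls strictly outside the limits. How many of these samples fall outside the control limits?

0

All 9 points lie within [12.3, 24.1].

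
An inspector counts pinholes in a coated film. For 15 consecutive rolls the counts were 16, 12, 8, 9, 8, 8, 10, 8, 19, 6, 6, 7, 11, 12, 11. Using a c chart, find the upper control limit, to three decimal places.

c̄ = (16 + 12 + 8 + 9 + 8 + 8 + 10 + 8 + 19 + 6 + 6 + 7 + 11 + 12 + 11) / 15 = 151 / 15 = 10.0667
UCL = c̄ + 3√c̄ = 10.0667 + 3 × √10.0667 = 10.0667 + 3 × 3.1728 = 19.5851

19.585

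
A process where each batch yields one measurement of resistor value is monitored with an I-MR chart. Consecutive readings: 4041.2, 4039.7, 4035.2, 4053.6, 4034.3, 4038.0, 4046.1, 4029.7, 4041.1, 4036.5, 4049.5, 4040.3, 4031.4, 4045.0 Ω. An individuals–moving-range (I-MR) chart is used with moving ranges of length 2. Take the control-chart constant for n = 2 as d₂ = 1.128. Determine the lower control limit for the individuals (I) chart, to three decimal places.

4012.987

X̄ = (4041.2 + 4039.7 + 4035.2 + 4053.6 + 4034.3 + 4038.0 + 4046.1 + 4029.7 + 4041.1 + 4036.5 + 4049.5 + 4040.3 + 4031.4 + 4045.0) / 14 = 4040.1143
Moving ranges: 1.5, 4.5, 18.4, 19.3, 3.7, 8.1, 16.4, 11.4, 4.6, 13.0, 9.2, 8.9, 13.6; M̄R̄ = 132.6000 / 13 = 10.2000
LCL = X̄ − 3·M̄R̄/d₂ = 4040.1143 − 3 × 10.2000 / 1.128 = 4012.9866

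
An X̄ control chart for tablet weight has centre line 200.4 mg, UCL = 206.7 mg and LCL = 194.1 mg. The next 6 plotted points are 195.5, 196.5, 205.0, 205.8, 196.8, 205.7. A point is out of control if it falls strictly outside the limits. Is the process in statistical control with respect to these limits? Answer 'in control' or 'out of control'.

All 6 points lie within [194.1, 206.7].

in control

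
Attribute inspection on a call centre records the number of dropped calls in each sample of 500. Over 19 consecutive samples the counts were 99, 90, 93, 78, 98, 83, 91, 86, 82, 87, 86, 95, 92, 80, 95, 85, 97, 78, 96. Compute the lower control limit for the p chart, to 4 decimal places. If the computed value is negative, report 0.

p̄ = Σdᵢ / (k·n) = 1691 / (19 × 500) = 0.17800
LCL = p̄ − 3·√(p̄(1−p̄)/n) = 0.17800 − 3 × 0.01711 = 0.12668

0.1267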